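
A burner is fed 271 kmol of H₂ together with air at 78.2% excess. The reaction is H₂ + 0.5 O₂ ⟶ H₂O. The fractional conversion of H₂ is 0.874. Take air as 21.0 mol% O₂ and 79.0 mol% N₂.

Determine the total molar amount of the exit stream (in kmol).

Stoichiometric O₂ = 0.5 × 271 = 135.5 kmol; O₂ fed = 135.5 × 1.782 = 241.5 kmol.
N₂ fed = 241.5 × 79/21 = 908.4 kmol.
Fuel reacted = 0.874 × 271 → ξ = 236.9 kmol.
Outlet (n = n₀ + ν ξ):
  H₂: 271 − 1(236.9) = 34.15
  O₂: 241.5 − 0.5(236.9) = 123
  N₂: 908.4 (inert)
  H₂O: 0 + 1(236.9) = 236.9
Total out = 34.15 + 123 + 908.4 + 236.9 = 1302 kmol.

1300 kmol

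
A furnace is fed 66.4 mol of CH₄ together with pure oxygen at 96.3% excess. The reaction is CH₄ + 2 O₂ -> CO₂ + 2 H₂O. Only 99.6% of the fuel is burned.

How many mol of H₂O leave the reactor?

Stoichiometric O₂ = 2 × 66.4 = 132.8 mol; O₂ fed = 132.8 × 1.963 = 260.7 mol.
Fuel reacted = 0.996 × 66.4 → ξ = 66.13 mol.
Outlet (n = n₀ + ν ξ):
  CH₄: 66.4 − 1(66.13) = 0.2656
  O₂: 260.7 − 2(66.13) = 128.4
  CO₂: 0 + 1(66.13) = 66.13
  H₂O: 0 + 2(66.13) = 132.3

132 mol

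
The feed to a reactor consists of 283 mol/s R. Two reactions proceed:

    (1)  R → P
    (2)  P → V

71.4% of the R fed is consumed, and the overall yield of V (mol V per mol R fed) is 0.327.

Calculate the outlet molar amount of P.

Conversion of R: R consumed = 1ξ₁ = 0.714 × 283 → ξ₁ = 202.1 mol/s.
Yield of V: 1ξ₂ / 283 = 0.327 → ξ₂ = 92.54 mol/s.
Outlet amounts (n = n₀ + Σ ν·ξ):
  R: 283 − 1(202.1) = 80.94
  P: 0 + 1(202.1) − 1(92.54) = 109.5
  V: 0 + 1(92.54) = 92.54

110 mol/s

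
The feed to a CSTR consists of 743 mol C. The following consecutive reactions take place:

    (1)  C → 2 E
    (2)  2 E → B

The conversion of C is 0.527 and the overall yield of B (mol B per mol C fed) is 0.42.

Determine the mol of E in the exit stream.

159 mol

Conversion of C: C consumed = 1ξ₁ = 0.527 × 743 → ξ₁ = 391.6 mol.
Yield of B: 1ξ₂ / 743 = 0.42 → ξ₂ = 312.1 mol.
Outlet amounts (n = n₀ + Σ ν·ξ):
  C: 743 − 1(391.6) = 351.4
  E: 0 + 2(391.6) − 2(312.1) = 159
  B: 0 + 1(312.1) = 312.1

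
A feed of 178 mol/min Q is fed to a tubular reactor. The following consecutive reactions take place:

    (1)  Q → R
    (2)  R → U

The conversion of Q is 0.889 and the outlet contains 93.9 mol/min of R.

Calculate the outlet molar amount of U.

64.3 mol/min

Conversion of Q: Q consumed = 1ξ₁ = 0.889 × 178 → ξ₁ = 158.2 mol/min.
R balance: n_R = 0 + 1ξ₁ − 1ξ₂ = 93.9 → ξ₂ = (1·158.2 − 93.9)/1 = 64.34 mol/min.
Outlet amounts (n = n₀ + Σ ν·ξ):
  Q: 178 − 1(158.2) = 19.76
  R: 0 + 1(158.2) − 1(64.34) = 93.9
  U: 0 + 1(64.34) = 64.34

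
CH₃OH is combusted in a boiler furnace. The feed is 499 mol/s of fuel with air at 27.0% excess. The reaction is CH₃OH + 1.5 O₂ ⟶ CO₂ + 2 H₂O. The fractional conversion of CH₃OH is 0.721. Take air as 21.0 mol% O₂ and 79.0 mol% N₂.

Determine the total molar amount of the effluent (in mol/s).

5210 mol/s

Stoichiometric O₂ = 1.5 × 499 = 748.5 mol/s; O₂ fed = 748.5 × 1.270 = 950.6 mol/s.
N₂ fed = 950.6 × 79/21 = 3576 mol/s.
Fuel reacted = 0.721 × 499 → ξ = 359.8 mol/s.
Outlet (n = n₀ + ν ξ):
  CH₃OH: 499 − 1(359.8) = 139.2
  O₂: 950.6 − 1.5(359.8) = 410.9
  N₂: 3576 (inert)
  CO₂: 0 + 1(359.8) = 359.8
  H₂O: 0 + 2(359.8) = 719.6
Total out = 139.2 + 410.9 + 3576 + 359.8 + 719.6 = 5206 mol/s.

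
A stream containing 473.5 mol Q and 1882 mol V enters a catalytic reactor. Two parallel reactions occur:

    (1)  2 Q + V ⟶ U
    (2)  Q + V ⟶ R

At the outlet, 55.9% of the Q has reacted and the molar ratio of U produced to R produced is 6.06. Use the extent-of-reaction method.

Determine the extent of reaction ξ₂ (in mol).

Conversion of Q: Q consumed = 0.559 × 473.5 = 264.7 mol = 2ξ₁ + 1ξ₂.
Selectivity: 1ξ₁ / (1ξ₂) = 6.06 → ξ₁ = 6.06 ξ₂.
Substitute: (2·6.06 + 1) ξ₂ = 264.7 → ξ₂ = 20.17 mol, ξ₁ = 122.3 mol.
Outlet amounts (n = n₀ + Σ ν·ξ):
  Q: 473.5 − 2(122.3) − 1(20.17) = 208.8
  V: 1882 − 1(122.3) − 1(20.17) = 1740
  U: 0 + 1(122.3) = 122.3
  R: 0 + 1(20.17) = 20.17

ξ₂ = 20.2 mol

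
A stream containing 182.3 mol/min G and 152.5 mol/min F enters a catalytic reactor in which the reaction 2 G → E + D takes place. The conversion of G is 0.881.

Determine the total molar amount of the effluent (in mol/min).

G reacted = 0.881 × 182.3 = 160.6 mol/min; ν_G = −2, so ξ = 160.6/2 = 80.3 mol/min.
Outlet amounts (n = n₀ + ν ξ):
  G: 182.3 − 2(80.3) = 21.69
  E: 0 + 1(80.3) = 80.3
  D: 0 + 1(80.3) = 80.3
  F: 152.5 (inert)
Total out = 21.69 + 80.3 + 80.3 + 152.5 = 334.8 mol/min.

335 mol/min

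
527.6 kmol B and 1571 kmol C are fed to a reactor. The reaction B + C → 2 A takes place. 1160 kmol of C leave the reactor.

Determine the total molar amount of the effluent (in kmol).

For C: n = n₀ − 1ξ → 1160 = 1571 − 1ξ, giving ξ = 411 kmol.
Outlet amounts (n = n₀ + ν ξ):
  B: 527.6 − 1(411) = 116.6
  C: 1571 − 1(411) = 1160
  A: 0 + 2(411) = 822
Total out = 116.6 + 1160 + 822 = 2099 kmol.

2100 kmol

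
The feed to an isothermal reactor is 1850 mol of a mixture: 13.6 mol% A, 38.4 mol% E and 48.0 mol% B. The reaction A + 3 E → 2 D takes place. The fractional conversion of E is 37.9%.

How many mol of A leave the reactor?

E reacted = 0.379 × 710.4 = 269.2 mol; ν_E = −3, so ξ = 269.2/3 = 89.75 mol.
Outlet amounts (n = n₀ + ν ξ):
  A: 251.6 − 1(89.75) = 161.9
  E: 710.4 − 3(89.75) = 441.2
  D: 0 + 2(89.75) = 179.5
  B: 888 (inert)

162 mol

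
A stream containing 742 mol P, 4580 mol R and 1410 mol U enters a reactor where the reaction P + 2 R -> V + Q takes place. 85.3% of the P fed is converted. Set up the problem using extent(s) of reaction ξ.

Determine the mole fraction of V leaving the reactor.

0.104

P reacted = 0.853 × 742 = 632.9 mol; ν_P = −1, so ξ = 632.9/1 = 632.9 mol.
Outlet amounts (n = n₀ + ν ξ):
  P: 742 − 1(632.9) = 109.1
  R: 4580 − 2(632.9) = 3314
  V: 0 + 1(632.9) = 632.9
  Q: 0 + 1(632.9) = 632.9
  U: 1410 (inert)
Total out = 6099 mol; y_V = 632.9 / 6099 = 0.1038.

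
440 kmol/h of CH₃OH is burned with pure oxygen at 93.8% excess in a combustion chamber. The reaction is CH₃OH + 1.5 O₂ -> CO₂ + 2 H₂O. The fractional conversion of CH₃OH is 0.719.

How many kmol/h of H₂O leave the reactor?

Stoichiometric O₂ = 1.5 × 440 = 660 kmol/h; O₂ fed = 660 × 1.938 = 1279 kmol/h.
Fuel reacted = 0.719 × 440 → ξ = 316.4 kmol/h.
Outlet (n = n₀ + ν ξ):
  CH₃OH: 440 − 1(316.4) = 123.6
  O₂: 1279 − 1.5(316.4) = 804.5
  CO₂: 0 + 1(316.4) = 316.4
  H₂O: 0 + 2(316.4) = 632.7

633 kmol/h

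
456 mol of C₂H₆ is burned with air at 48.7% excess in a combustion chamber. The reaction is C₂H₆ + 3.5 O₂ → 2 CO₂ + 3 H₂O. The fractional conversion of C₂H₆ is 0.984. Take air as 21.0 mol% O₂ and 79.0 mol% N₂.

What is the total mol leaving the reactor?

Stoichiometric O₂ = 3.5 × 456 = 1596 mol; O₂ fed = 1596 × 1.487 = 2373 mol.
N₂ fed = 2373 × 79/21 = 8928 mol.
Fuel reacted = 0.984 × 456 → ξ = 448.7 mol.
Outlet (n = n₀ + ν ξ):
  C₂H₆: 456 − 1(448.7) = 7.296
  O₂: 2373 − 3.5(448.7) = 802.8
  N₂: 8928 (inert)
  CO₂: 0 + 2(448.7) = 897.4
  H₂O: 0 + 3(448.7) = 1346
Total out = 7.296 + 802.8 + 8928 + 897.4 + 1346 = 11980 mol.

12000 mol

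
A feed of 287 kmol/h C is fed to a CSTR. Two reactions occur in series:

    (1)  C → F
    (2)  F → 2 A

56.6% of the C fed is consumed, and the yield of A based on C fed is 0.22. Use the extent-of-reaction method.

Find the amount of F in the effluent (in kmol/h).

131 kmol/h

Conversion of C: C consumed = 1ξ₁ = 0.566 × 287 → ξ₁ = 162.4 kmol/h.
Yield of A: 2ξ₂ / 287 = 0.22 → ξ₂ = 31.57 kmol/h.
Outlet amounts (n = n₀ + Σ ν·ξ):
  C: 287 − 1(162.4) = 124.6
  F: 0 + 1(162.4) − 1(31.57) = 130.9
  A: 0 + 2(31.57) = 63.14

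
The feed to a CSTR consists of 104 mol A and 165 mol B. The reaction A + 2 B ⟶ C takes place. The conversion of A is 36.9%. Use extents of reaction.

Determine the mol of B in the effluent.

88.2 mol

A reacted = 0.369 × 104 = 38.38 mol; ν_A = −1, so ξ = 38.38/1 = 38.38 mol.
Outlet amounts (n = n₀ + ν ξ):
  A: 104 − 1(38.38) = 65.62
  B: 165 − 2(38.38) = 88.25
  C: 0 + 1(38.38) = 38.38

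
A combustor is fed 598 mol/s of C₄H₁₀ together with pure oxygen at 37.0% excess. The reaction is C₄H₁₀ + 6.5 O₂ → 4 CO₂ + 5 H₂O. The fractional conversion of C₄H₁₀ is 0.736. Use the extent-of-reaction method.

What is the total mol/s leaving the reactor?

Stoichiometric O₂ = 6.5 × 598 = 3887 mol/s; O₂ fed = 3887 × 1.370 = 5325 mol/s.
Fuel reacted = 0.736 × 598 → ξ = 440.1 mol/s.
Outlet (n = n₀ + ν ξ):
  C₄H₁₀: 598 − 1(440.1) = 157.9
  O₂: 5325 − 6.5(440.1) = 2464
  CO₂: 0 + 4(440.1) = 1761
  H₂O: 0 + 5(440.1) = 2201
Total out = 157.9 + 2464 + 1761 + 2201 = 6583 mol/s.

6580 mol/s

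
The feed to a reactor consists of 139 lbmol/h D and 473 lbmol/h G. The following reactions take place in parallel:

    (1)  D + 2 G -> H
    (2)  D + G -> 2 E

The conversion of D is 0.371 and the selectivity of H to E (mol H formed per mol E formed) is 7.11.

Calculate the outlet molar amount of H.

48.2 lbmol/h

Conversion of D: D consumed = 0.371 × 139 = 51.57 lbmol/h = 1ξ₁ + 1ξ₂.
Selectivity: 1ξ₁ / (2ξ₂) = 7.11 → ξ₁ = 14.22 ξ₂.
Substitute: (1·14.22 + 1) ξ₂ = 51.57 → ξ₂ = 3.388 lbmol/h, ξ₁ = 48.18 lbmol/h.
Outlet amounts (n = n₀ + Σ ν·ξ):
  D: 139 − 1(48.18) − 1(3.388) = 87.43
  G: 473 − 2(48.18) − 1(3.388) = 373.3
  H: 0 + 1(48.18) = 48.18
  E: 0 + 2(3.388) = 6.776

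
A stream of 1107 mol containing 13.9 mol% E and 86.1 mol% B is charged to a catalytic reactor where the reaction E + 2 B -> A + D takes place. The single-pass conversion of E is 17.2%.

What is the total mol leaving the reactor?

1080 mol

E reacted = 0.172 × 153.9 = 26.47 mol; ν_E = −1, so ξ = 26.47/1 = 26.47 mol.
Outlet amounts (n = n₀ + ν ξ):
  E: 153.9 − 1(26.47) = 127.4
  B: 953.1 − 2(26.47) = 900.2
  A: 0 + 1(26.47) = 26.47
  D: 0 + 1(26.47) = 26.47
Total out = 127.4 + 900.2 + 26.47 + 26.47 = 1081 mol.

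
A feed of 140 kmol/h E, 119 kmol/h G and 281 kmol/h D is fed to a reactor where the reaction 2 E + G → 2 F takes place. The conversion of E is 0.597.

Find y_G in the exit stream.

E reacted = 0.597 × 140 = 83.58 kmol/h; ν_E = −2, so ξ = 83.58/2 = 41.79 kmol/h.
Outlet amounts (n = n₀ + ν ξ):
  E: 140 − 2(41.79) = 56.42
  G: 119 − 1(41.79) = 77.21
  F: 0 + 2(41.79) = 83.58
  D: 281 (inert)
Total out = 498.2 kmol/h; y_G = 77.21 / 498.2 = 0.155.

0.155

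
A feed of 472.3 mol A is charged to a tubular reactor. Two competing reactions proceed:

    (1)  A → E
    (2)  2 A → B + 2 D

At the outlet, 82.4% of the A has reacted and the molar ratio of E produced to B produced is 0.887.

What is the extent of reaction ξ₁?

Conversion of A: A consumed = 0.824 × 472.3 = 389.2 mol = 1ξ₁ + 2ξ₂.
Selectivity: 1ξ₁ / (1ξ₂) = 0.887 → ξ₁ = 0.887 ξ₂.
Substitute: (1·0.887 + 2) ξ₂ = 389.2 → ξ₂ = 134.8 mol, ξ₁ = 119.6 mol.
Outlet amounts (n = n₀ + Σ ν·ξ):
  A: 472.3 − 1(119.6) − 2(134.8) = 83.12
  E: 0 + 1(119.6) = 119.6
  B: 0 + 1(134.8) = 134.8
  D: 0 + 2(134.8) = 269.6

ξ₁ = 120 mol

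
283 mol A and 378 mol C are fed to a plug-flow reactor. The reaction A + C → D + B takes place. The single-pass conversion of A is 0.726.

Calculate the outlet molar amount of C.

173 mol

A reacted = 0.726 × 283 = 205.5 mol; ν_A = −1, so ξ = 205.5/1 = 205.5 mol.
Outlet amounts (n = n₀ + ν ξ):
  A: 283 − 1(205.5) = 77.54
  C: 378 − 1(205.5) = 172.5
  D: 0 + 1(205.5) = 205.5
  B: 0 + 1(205.5) = 205.5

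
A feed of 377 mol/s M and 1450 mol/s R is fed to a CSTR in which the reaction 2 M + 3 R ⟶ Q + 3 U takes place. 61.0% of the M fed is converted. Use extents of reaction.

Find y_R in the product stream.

M reacted = 0.61 × 377 = 230 mol/s; ν_M = −2, so ξ = 230/2 = 115 mol/s.
Outlet amounts (n = n₀ + ν ξ):
  M: 377 − 2(115) = 147
  R: 1450 − 3(115) = 1105
  Q: 0 + 1(115) = 115
  U: 0 + 3(115) = 345
Total out = 1712 mol/s; y_R = 1105 / 1712 = 0.6455.

0.645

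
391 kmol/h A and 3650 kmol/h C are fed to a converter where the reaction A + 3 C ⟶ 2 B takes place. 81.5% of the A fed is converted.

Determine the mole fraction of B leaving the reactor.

A reacted = 0.815 × 391 = 318.7 kmol/h; ν_A = −1, so ξ = 318.7/1 = 318.7 kmol/h.
Outlet amounts (n = n₀ + ν ξ):
  A: 391 − 1(318.7) = 72.34
  C: 3650 − 3(318.7) = 2694
  B: 0 + 2(318.7) = 637.3
Total out = 3404 kmol/h; y_B = 637.3 / 3404 = 0.1872.

0.187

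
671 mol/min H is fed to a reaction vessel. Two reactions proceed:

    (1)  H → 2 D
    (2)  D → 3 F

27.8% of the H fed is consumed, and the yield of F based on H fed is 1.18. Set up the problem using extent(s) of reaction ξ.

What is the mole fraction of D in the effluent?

0.0788

Conversion of H: H consumed = 1ξ₁ = 0.278 × 671 → ξ₁ = 186.5 mol/min.
Yield of F: 3ξ₂ / 671 = 1.18 → ξ₂ = 263.9 mol/min.
Outlet amounts (n = n₀ + Σ ν·ξ):
  H: 671 − 1(186.5) = 484.5
  D: 0 + 2(186.5) − 1(263.9) = 109.1
  F: 0 + 3(263.9) = 791.8
Total out = 1385 mol/min; y_D = 109.1 / 1385 = 0.07879.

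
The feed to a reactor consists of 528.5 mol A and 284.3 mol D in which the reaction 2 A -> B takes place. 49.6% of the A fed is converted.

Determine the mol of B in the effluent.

A reacted = 0.496 × 528.5 = 262.1 mol; ν_A = −2, so ξ = 262.1/2 = 131.1 mol.
Outlet amounts (n = n₀ + ν ξ):
  A: 528.5 − 2(131.1) = 266.4
  B: 0 + 1(131.1) = 131.1
  D: 284.3 (inert)

131 mol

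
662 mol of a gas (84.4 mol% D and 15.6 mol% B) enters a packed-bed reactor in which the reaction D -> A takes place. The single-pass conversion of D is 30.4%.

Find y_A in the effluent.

0.257

D reacted = 0.304 × 558.7 = 169.9 mol; ν_D = −1, so ξ = 169.9/1 = 169.9 mol.
Outlet amounts (n = n₀ + ν ξ):
  D: 558.7 − 1(169.9) = 388.9
  A: 0 + 1(169.9) = 169.9
  B: 103.3 (inert)
Total out = 662 mol; y_A = 169.9 / 662 = 0.2566.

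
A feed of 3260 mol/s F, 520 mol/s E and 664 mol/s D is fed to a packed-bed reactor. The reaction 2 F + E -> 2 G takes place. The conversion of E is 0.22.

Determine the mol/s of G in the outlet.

E reacted = 0.22 × 520 = 114.4 mol/s; ν_E = −1, so ξ = 114.4/1 = 114.4 mol/s.
Outlet amounts (n = n₀ + ν ξ):
  F: 3260 − 2(114.4) = 3031
  E: 520 − 1(114.4) = 405.6
  G: 0 + 2(114.4) = 228.8
  D: 664 (inert)

229 mol/s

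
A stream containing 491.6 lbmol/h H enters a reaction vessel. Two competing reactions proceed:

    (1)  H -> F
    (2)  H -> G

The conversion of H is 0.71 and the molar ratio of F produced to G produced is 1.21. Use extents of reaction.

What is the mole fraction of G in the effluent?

Conversion of H: H consumed = 0.71 × 491.6 = 349 lbmol/h = 1ξ₁ + 1ξ₂.
Selectivity: 1ξ₁ / (1ξ₂) = 1.21 → ξ₁ = 1.21 ξ₂.
Substitute: (1·1.21 + 1) ξ₂ = 349 → ξ₂ = 157.9 lbmol/h, ξ₁ = 191.1 lbmol/h.
Outlet amounts (n = n₀ + Σ ν·ξ):
  H: 491.6 − 1(191.1) − 1(157.9) = 142.6
  F: 0 + 1(191.1) = 191.1
  G: 0 + 1(157.9) = 157.9
Total out = 491.6 lbmol/h; y_G = 157.9 / 491.6 = 0.3213.

0.321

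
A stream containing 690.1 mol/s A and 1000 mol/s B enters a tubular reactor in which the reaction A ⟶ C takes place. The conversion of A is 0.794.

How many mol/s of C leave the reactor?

A reacted = 0.794 × 690.1 = 547.9 mol/s; ν_A = −1, so ξ = 547.9/1 = 547.9 mol/s.
Outlet amounts (n = n₀ + ν ξ):
  A: 690.1 − 1(547.9) = 142.2
  C: 0 + 1(547.9) = 547.9
  B: 1000 (inert)

548 mol/s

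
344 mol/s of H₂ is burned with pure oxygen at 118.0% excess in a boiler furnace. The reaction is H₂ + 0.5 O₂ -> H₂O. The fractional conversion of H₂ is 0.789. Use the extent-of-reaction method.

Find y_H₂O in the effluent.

Stoichiometric O₂ = 0.5 × 344 = 172 mol/s; O₂ fed = 172 × 2.180 = 375 mol/s.
Fuel reacted = 0.789 × 344 → ξ = 271.4 mol/s.
Outlet (n = n₀ + ν ξ):
  H₂: 344 − 1(271.4) = 72.58
  O₂: 375 − 0.5(271.4) = 239.3
  H₂O: 0 + 1(271.4) = 271.4
Total out = 583.3 mol/s; y_H₂O = 271.4 / 583.3 = 0.4653.

0.465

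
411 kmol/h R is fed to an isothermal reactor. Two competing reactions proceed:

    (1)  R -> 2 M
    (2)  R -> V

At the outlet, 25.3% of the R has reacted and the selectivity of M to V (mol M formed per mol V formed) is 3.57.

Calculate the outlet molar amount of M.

Conversion of R: R consumed = 0.253 × 411 = 104 kmol/h = 1ξ₁ + 1ξ₂.
Selectivity: 2ξ₁ / (1ξ₂) = 3.57 → ξ₁ = 1.785 ξ₂.
Substitute: (1·1.785 + 1) ξ₂ = 104 → ξ₂ = 37.34 kmol/h, ξ₁ = 66.65 kmol/h.
Outlet amounts (n = n₀ + Σ ν·ξ):
  R: 411 − 1(66.65) − 1(37.34) = 307
  M: 0 + 2(66.65) = 133.3
  V: 0 + 1(37.34) = 37.34

133 kmol/h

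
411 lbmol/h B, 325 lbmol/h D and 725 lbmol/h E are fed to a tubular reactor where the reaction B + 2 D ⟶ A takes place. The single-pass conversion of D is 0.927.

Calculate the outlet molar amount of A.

151 lbmol/h

D reacted = 0.927 × 325 = 301.3 lbmol/h; ν_D = −2, so ξ = 301.3/2 = 150.6 lbmol/h.
Outlet amounts (n = n₀ + ν ξ):
  B: 411 − 1(150.6) = 260.4
  D: 325 − 2(150.6) = 23.72
  A: 0 + 1(150.6) = 150.6
  E: 725 (inert)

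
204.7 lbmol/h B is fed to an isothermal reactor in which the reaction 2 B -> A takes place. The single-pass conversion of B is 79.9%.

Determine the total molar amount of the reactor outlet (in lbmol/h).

123 lbmol/h

B reacted = 0.799 × 204.7 = 163.6 lbmol/h; ν_B = −2, so ξ = 163.6/2 = 81.78 lbmol/h.
Outlet amounts (n = n₀ + ν ξ):
  B: 204.7 − 2(81.78) = 41.14
  A: 0 + 1(81.78) = 81.78
Total out = 41.14 + 81.78 = 122.9 lbmol/h.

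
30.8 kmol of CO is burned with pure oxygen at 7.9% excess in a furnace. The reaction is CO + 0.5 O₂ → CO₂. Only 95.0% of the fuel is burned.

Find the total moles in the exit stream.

32.8 kmol

Stoichiometric O₂ = 0.5 × 30.8 = 15.4 kmol; O₂ fed = 15.4 × 1.079 = 16.62 kmol.
Fuel reacted = 0.95 × 30.8 → ξ = 29.26 kmol.
Outlet (n = n₀ + ν ξ):
  CO: 30.8 − 1(29.26) = 1.54
  O₂: 16.62 − 0.5(29.26) = 1.987
  CO₂: 0 + 1(29.26) = 29.26
Total out = 1.54 + 1.987 + 29.26 = 32.79 kmol.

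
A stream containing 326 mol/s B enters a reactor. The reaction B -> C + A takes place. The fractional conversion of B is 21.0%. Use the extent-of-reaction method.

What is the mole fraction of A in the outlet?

0.174

B reacted = 0.21 × 326 = 68.46 mol/s; ν_B = −1, so ξ = 68.46/1 = 68.46 mol/s.
Outlet amounts (n = n₀ + ν ξ):
  B: 326 − 1(68.46) = 257.5
  C: 0 + 1(68.46) = 68.46
  A: 0 + 1(68.46) = 68.46
Total out = 394.5 mol/s; y_A = 68.46 / 394.5 = 0.1736.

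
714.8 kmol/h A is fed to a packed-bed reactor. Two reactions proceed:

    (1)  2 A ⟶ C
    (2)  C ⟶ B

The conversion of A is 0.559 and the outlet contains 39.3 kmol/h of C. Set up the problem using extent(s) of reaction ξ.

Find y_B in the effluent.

0.312

Conversion of A: A consumed = 2ξ₁ = 0.559 × 714.8 → ξ₁ = 199.8 kmol/h.
C balance: n_C = 0 + 1ξ₁ − 1ξ₂ = 39.3 → ξ₂ = (1·199.8 − 39.3)/1 = 160.5 kmol/h.
Outlet amounts (n = n₀ + Σ ν·ξ):
  A: 714.8 − 2(199.8) = 315.2
  C: 0 + 1(199.8) − 1(160.5) = 39.3
  B: 0 + 1(160.5) = 160.5
Total out = 515 kmol/h; y_B = 160.5 / 515 = 0.3116.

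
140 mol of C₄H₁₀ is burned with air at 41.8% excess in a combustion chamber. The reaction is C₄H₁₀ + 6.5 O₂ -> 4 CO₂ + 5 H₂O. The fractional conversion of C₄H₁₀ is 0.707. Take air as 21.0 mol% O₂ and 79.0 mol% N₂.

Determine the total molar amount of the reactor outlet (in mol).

Stoichiometric O₂ = 6.5 × 140 = 910 mol; O₂ fed = 910 × 1.418 = 1290 mol.
N₂ fed = 1290 × 79/21 = 4854 mol.
Fuel reacted = 0.707 × 140 → ξ = 98.98 mol.
Outlet (n = n₀ + ν ξ):
  C₄H₁₀: 140 − 1(98.98) = 41.02
  O₂: 1290 − 6.5(98.98) = 647
  N₂: 4854 (inert)
  CO₂: 0 + 4(98.98) = 395.9
  H₂O: 0 + 5(98.98) = 494.9
Total out = 41.02 + 647 + 4854 + 395.9 + 494.9 = 6433 mol.

6430 mol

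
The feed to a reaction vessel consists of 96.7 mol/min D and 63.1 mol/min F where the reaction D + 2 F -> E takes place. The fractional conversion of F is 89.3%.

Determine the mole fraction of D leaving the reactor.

0.662

F reacted = 0.893 × 63.1 = 56.35 mol/min; ν_F = −2, so ξ = 56.35/2 = 28.17 mol/min.
Outlet amounts (n = n₀ + ν ξ):
  D: 96.7 − 1(28.17) = 68.53
  F: 63.1 − 2(28.17) = 6.752
  E: 0 + 1(28.17) = 28.17
Total out = 103.5 mol/min; y_D = 68.53 / 103.5 = 0.6624.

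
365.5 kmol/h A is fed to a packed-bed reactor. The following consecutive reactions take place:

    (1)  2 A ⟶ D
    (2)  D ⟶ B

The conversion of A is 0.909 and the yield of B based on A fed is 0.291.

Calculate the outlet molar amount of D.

Conversion of A: A consumed = 2ξ₁ = 0.909 × 365.5 → ξ₁ = 166.1 kmol/h.
Yield of B: 1ξ₂ / 365.5 = 0.291 → ξ₂ = 106.4 kmol/h.
Outlet amounts (n = n₀ + Σ ν·ξ):
  A: 365.5 − 2(166.1) = 33.26
  D: 0 + 1(166.1) − 1(106.4) = 59.76
  B: 0 + 1(106.4) = 106.4

59.8 kmol/h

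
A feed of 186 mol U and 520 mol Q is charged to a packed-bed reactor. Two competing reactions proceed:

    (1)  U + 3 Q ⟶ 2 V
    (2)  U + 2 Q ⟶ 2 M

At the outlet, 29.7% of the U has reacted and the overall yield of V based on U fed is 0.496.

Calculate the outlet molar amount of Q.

Yield of V: 2ξ₁ / 186 = 0.496 → ξ₁ = 46.13 mol.
Conversion of U: 1ξ₁ + 1ξ₂ = 0.297 × 186 = 55.24 → ξ₂ = 9.114 mol.
Outlet amounts (n = n₀ + Σ ν·ξ):
  U: 186 − 1(46.13) − 1(9.114) = 130.8
  Q: 520 − 3(46.13) − 2(9.114) = 363.4
  V: 0 + 2(46.13) = 92.26
  M: 0 + 2(9.114) = 18.23

363 mol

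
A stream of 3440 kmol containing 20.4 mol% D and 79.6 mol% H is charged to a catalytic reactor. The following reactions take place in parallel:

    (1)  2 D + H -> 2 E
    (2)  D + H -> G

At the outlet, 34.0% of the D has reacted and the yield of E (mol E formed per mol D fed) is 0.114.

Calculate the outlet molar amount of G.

159 kmol

Yield of E: 2ξ₁ / 701.8 = 0.114 → ξ₁ = 40 kmol.
Conversion of D: 2ξ₁ + 1ξ₂ = 0.34 × 701.8 = 238.6 → ξ₂ = 158.6 kmol.
Outlet amounts (n = n₀ + Σ ν·ξ):
  D: 701.8 − 2(40) − 1(158.6) = 463.2
  H: 2738 − 1(40) − 1(158.6) = 2540
  E: 0 + 2(40) = 80
  G: 0 + 1(158.6) = 158.6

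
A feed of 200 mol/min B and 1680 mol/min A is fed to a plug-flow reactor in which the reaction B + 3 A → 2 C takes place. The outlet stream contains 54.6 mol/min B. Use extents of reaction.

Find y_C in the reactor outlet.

For B: n = n₀ − 1ξ → 54.6 = 200 − 1ξ, giving ξ = 145.4 mol/min.
Outlet amounts (n = n₀ + ν ξ):
  B: 200 − 1(145.4) = 54.6
  A: 1680 − 3(145.4) = 1244
  C: 0 + 2(145.4) = 290.8
Total out = 1589 mol/min; y_C = 290.8 / 1589 = 0.183.

0.183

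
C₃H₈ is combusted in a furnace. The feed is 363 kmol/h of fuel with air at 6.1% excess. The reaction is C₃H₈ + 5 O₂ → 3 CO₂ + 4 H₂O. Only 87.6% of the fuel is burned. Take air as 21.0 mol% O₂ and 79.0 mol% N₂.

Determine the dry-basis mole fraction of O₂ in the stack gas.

Stoichiometric O₂ = 5 × 363 = 1815 kmol/h; O₂ fed = 1815 × 1.061 = 1926 kmol/h.
N₂ fed = 1926 × 79/21 = 7244 kmol/h.
Fuel reacted = 0.876 × 363 → ξ = 318 kmol/h.
Outlet (n = n₀ + ν ξ):
  C₃H₈: 363 − 1(318) = 45.01
  O₂: 1926 − 5(318) = 335.8
  N₂: 7244 (inert)
  CO₂: 0 + 3(318) = 954
  H₂O: 0 + 4(318) = 1272
Dry total = 8579 kmol/h; y_O₂ (dry) = 335.8 / 8579 = 0.03914.

0.0391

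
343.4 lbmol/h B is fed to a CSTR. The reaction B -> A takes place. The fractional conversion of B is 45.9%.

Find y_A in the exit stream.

0.459

B reacted = 0.459 × 343.4 = 157.6 lbmol/h; ν_B = −1, so ξ = 157.6/1 = 157.6 lbmol/h.
Outlet amounts (n = n₀ + ν ξ):
  B: 343.4 − 1(157.6) = 185.8
  A: 0 + 1(157.6) = 157.6
Total out = 343.4 lbmol/h; y_A = 157.6 / 343.4 = 0.459.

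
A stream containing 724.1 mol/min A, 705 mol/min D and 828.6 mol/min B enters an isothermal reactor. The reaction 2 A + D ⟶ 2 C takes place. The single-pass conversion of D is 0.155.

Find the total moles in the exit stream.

2150 mol/min

D reacted = 0.155 × 705 = 109.3 mol/min; ν_D = −1, so ξ = 109.3/1 = 109.3 mol/min.
Outlet amounts (n = n₀ + ν ξ):
  A: 724.1 − 2(109.3) = 505.6
  D: 705 − 1(109.3) = 595.7
  C: 0 + 2(109.3) = 218.6
  B: 828.6 (inert)
Total out = 505.6 + 595.7 + 218.6 + 828.6 = 2148 mol/min.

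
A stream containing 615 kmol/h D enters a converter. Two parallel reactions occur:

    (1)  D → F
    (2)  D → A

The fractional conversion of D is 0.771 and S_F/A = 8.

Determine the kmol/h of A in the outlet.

Conversion of D: D consumed = 0.771 × 615 = 474.2 kmol/h = 1ξ₁ + 1ξ₂.
Selectivity: 1ξ₁ / (1ξ₂) = 8 → ξ₁ = 8 ξ₂.
Substitute: (1·8 + 1) ξ₂ = 474.2 → ξ₂ = 52.69 kmol/h, ξ₁ = 421.5 kmol/h.
Outlet amounts (n = n₀ + Σ ν·ξ):
  D: 615 − 1(421.5) − 1(52.69) = 140.8
  F: 0 + 1(421.5) = 421.5
  A: 0 + 1(52.69) = 52.69

52.7 kmol/h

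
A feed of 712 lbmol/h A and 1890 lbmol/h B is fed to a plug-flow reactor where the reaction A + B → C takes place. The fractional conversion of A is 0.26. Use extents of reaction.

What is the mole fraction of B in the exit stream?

A reacted = 0.26 × 712 = 185.1 lbmol/h; ν_A = −1, so ξ = 185.1/1 = 185.1 lbmol/h.
Outlet amounts (n = n₀ + ν ξ):
  A: 712 − 1(185.1) = 526.9
  B: 1890 − 1(185.1) = 1705
  C: 0 + 1(185.1) = 185.1
Total out = 2417 lbmol/h; y_B = 1705 / 2417 = 0.7054.

0.705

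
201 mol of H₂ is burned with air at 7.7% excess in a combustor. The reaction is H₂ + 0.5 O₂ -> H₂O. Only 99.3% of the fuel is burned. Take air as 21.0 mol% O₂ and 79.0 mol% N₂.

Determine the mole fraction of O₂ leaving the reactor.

Stoichiometric O₂ = 0.5 × 201 = 100.5 mol; O₂ fed = 100.5 × 1.077 = 108.2 mol.
N₂ fed = 108.2 × 79/21 = 407.2 mol.
Fuel reacted = 0.993 × 201 → ξ = 199.6 mol.
Outlet (n = n₀ + ν ξ):
  H₂: 201 − 1(199.6) = 1.407
  O₂: 108.2 − 0.5(199.6) = 8.442
  N₂: 407.2 (inert)
  H₂O: 0 + 1(199.6) = 199.6
Total out = 616.6 mol; y_O₂ = 8.442 / 616.6 = 0.01369.

0.0137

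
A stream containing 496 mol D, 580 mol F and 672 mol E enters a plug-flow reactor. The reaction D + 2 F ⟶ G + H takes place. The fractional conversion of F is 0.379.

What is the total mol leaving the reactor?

1640 mol

F reacted = 0.379 × 580 = 219.8 mol; ν_F = −2, so ξ = 219.8/2 = 109.9 mol.
Outlet amounts (n = n₀ + ν ξ):
  D: 496 − 1(109.9) = 386.1
  F: 580 − 2(109.9) = 360.2
  G: 0 + 1(109.9) = 109.9
  H: 0 + 1(109.9) = 109.9
  E: 672 (inert)
Total out = 386.1 + 360.2 + 109.9 + 109.9 + 672 = 1638 mol.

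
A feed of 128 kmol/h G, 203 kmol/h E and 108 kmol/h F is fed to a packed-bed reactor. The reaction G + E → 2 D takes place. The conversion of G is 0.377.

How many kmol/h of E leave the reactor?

G reacted = 0.377 × 128 = 48.26 kmol/h; ν_G = −1, so ξ = 48.26/1 = 48.26 kmol/h.
Outlet amounts (n = n₀ + ν ξ):
  G: 128 − 1(48.26) = 79.74
  E: 203 − 1(48.26) = 154.7
  D: 0 + 2(48.26) = 96.51
  F: 108 (inert)

155 kmol/h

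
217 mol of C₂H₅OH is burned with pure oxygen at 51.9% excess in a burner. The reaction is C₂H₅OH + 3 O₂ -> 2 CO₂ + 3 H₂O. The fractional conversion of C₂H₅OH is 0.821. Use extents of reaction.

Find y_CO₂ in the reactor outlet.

Stoichiometric O₂ = 3 × 217 = 651 mol; O₂ fed = 651 × 1.519 = 988.9 mol.
Fuel reacted = 0.821 × 217 → ξ = 178.2 mol.
Outlet (n = n₀ + ν ξ):
  C₂H₅OH: 217 − 1(178.2) = 38.84
  O₂: 988.9 − 3(178.2) = 454.4
  CO₂: 0 + 2(178.2) = 356.3
  H₂O: 0 + 3(178.2) = 534.5
Total out = 1384 mol; y_CO₂ = 356.3 / 1384 = 0.2574.

0.257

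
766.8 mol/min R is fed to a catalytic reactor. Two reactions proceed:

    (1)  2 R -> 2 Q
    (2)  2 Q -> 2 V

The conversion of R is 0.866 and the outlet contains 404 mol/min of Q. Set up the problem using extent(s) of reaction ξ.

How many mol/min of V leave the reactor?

260 mol/min

Conversion of R: R consumed = 2ξ₁ = 0.866 × 766.8 → ξ₁ = 332 mol/min.
Q balance: n_Q = 0 + 2ξ₁ − 2ξ₂ = 404 → ξ₂ = (2·332 − 404)/2 = 130 mol/min.
Outlet amounts (n = n₀ + Σ ν·ξ):
  R: 766.8 − 2(332) = 102.8
  Q: 0 + 2(332) − 2(130) = 404
  V: 0 + 2(130) = 260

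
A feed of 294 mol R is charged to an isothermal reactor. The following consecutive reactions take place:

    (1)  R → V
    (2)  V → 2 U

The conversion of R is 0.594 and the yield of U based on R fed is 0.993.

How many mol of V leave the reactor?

Conversion of R: R consumed = 1ξ₁ = 0.594 × 294 → ξ₁ = 174.6 mol.
Yield of U: 2ξ₂ / 294 = 0.993 → ξ₂ = 146 mol.
Outlet amounts (n = n₀ + Σ ν·ξ):
  R: 294 − 1(174.6) = 119.4
  V: 0 + 1(174.6) − 1(146) = 28.66
  U: 0 + 2(146) = 291.9

28.7 mol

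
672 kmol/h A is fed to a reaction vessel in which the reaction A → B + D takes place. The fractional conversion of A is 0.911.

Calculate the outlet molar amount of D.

A reacted = 0.911 × 672 = 612.2 kmol/h; ν_A = −1, so ξ = 612.2/1 = 612.2 kmol/h.
Outlet amounts (n = n₀ + ν ξ):
  A: 672 − 1(612.2) = 59.81
  B: 0 + 1(612.2) = 612.2
  D: 0 + 1(612.2) = 612.2

612 kmol/h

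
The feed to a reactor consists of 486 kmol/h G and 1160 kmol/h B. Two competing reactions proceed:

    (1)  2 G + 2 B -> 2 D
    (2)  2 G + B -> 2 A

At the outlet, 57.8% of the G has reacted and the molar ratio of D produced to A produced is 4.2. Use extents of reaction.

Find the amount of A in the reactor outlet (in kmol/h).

54 kmol/h

Conversion of G: G consumed = 0.578 × 486 = 280.9 kmol/h = 2ξ₁ + 2ξ₂.
Selectivity: 2ξ₁ / (2ξ₂) = 4.2 → ξ₁ = 4.2 ξ₂.
Substitute: (2·4.2 + 2) ξ₂ = 280.9 → ξ₂ = 27.01 kmol/h, ξ₁ = 113.4 kmol/h.
Outlet amounts (n = n₀ + Σ ν·ξ):
  G: 486 − 2(113.4) − 2(27.01) = 205.1
  B: 1160 − 2(113.4) − 1(27.01) = 906.1
  D: 0 + 2(113.4) = 226.9
  A: 0 + 2(27.01) = 54.02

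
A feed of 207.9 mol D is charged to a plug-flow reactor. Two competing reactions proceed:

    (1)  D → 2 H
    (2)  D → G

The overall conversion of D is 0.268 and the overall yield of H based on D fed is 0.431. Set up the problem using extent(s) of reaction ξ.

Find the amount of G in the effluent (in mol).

Yield of H: 2ξ₁ / 207.9 = 0.431 → ξ₁ = 44.8 mol.
Conversion of D: 1ξ₁ + 1ξ₂ = 0.268 × 207.9 = 55.72 → ξ₂ = 10.91 mol.
Outlet amounts (n = n₀ + Σ ν·ξ):
  D: 207.9 − 1(44.8) − 1(10.91) = 152.2
  H: 0 + 2(44.8) = 89.6
  G: 0 + 1(10.91) = 10.91

10.9 mol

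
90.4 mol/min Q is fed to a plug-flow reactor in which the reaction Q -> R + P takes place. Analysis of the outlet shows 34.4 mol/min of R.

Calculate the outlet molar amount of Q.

For R: n = n₀ + 1ξ → 34.4 = 0 + 1ξ, giving ξ = 34.4 mol/min.
Outlet amounts (n = n₀ + ν ξ):
  Q: 90.4 − 1(34.4) = 56
  R: 0 + 1(34.4) = 34.4
  P: 0 + 1(34.4) = 34.4

56 mol/min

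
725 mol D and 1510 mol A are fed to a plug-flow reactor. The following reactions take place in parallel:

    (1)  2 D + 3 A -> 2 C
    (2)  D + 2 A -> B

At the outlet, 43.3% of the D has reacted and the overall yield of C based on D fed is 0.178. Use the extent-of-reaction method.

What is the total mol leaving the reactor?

Yield of C: 2ξ₁ / 725 = 0.178 → ξ₁ = 64.52 mol.
Conversion of D: 2ξ₁ + 1ξ₂ = 0.433 × 725 = 313.9 → ξ₂ = 184.9 mol.
Outlet amounts (n = n₀ + Σ ν·ξ):
  D: 725 − 2(64.52) − 1(184.9) = 411.1
  A: 1510 − 3(64.52) − 2(184.9) = 946.7
  C: 0 + 2(64.52) = 129
  B: 0 + 1(184.9) = 184.9
Total out = 411.1 + 946.7 + 129 + 184.9 = 1672 mol.

1670 mol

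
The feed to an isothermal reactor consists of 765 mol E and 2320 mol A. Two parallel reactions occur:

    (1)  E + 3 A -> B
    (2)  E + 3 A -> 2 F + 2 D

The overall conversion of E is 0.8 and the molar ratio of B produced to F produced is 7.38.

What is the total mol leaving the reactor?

1370 mol

Conversion of E: E consumed = 0.8 × 765 = 612 mol = 1ξ₁ + 1ξ₂.
Selectivity: 1ξ₁ / (2ξ₂) = 7.38 → ξ₁ = 14.76 ξ₂.
Substitute: (1·14.76 + 1) ξ₂ = 612 → ξ₂ = 38.83 mol, ξ₁ = 573.2 mol.
Outlet amounts (n = n₀ + Σ ν·ξ):
  E: 765 − 1(573.2) − 1(38.83) = 153
  A: 2320 − 3(573.2) − 3(38.83) = 484
  B: 0 + 1(573.2) = 573.2
  F: 0 + 2(38.83) = 77.66
  D: 0 + 2(38.83) = 77.66
Total out = 153 + 484 + 573.2 + 77.66 + 77.66 = 1365 mol.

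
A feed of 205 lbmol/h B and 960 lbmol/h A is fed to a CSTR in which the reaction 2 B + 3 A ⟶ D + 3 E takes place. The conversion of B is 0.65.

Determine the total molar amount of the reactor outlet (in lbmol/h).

B reacted = 0.65 × 205 = 133.2 lbmol/h; ν_B = −2, so ξ = 133.2/2 = 66.62 lbmol/h.
Outlet amounts (n = n₀ + ν ξ):
  B: 205 − 2(66.62) = 71.75
  A: 960 − 3(66.62) = 760.1
  D: 0 + 1(66.62) = 66.62
  E: 0 + 3(66.62) = 199.9
Total out = 71.75 + 760.1 + 66.62 + 199.9 = 1098 lbmol/h.

1100 lbmol/h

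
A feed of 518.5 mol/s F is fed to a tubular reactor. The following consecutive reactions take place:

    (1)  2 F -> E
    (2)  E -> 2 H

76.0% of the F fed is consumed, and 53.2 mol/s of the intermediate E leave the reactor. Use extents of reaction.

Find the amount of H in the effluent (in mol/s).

Conversion of F: F consumed = 2ξ₁ = 0.76 × 518.5 → ξ₁ = 197 mol/s.
E balance: n_E = 0 + 1ξ₁ − 1ξ₂ = 53.2 → ξ₂ = (1·197 − 53.2)/1 = 143.8 mol/s.
Outlet amounts (n = n₀ + Σ ν·ξ):
  F: 518.5 − 2(197) = 124.4
  E: 0 + 1(197) − 1(143.8) = 53.2
  H: 0 + 2(143.8) = 287.7

288 mol/s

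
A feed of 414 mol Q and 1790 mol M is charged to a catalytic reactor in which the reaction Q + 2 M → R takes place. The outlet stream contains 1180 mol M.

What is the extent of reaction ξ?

ξ = 305 mol

For M: n = n₀ − 2ξ → 1180 = 1790 − 2ξ, giving ξ = 305 mol.
Outlet amounts (n = n₀ + ν ξ):
  Q: 414 − 1(305) = 109
  M: 1790 − 2(305) = 1180
  R: 0 + 1(305) = 305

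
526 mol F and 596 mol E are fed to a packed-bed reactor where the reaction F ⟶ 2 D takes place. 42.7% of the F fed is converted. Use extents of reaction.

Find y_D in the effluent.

0.334

F reacted = 0.427 × 526 = 224.6 mol; ν_F = −1, so ξ = 224.6/1 = 224.6 mol.
Outlet amounts (n = n₀ + ν ξ):
  F: 526 − 1(224.6) = 301.4
  D: 0 + 2(224.6) = 449.2
  E: 596 (inert)
Total out = 1347 mol; y_D = 449.2 / 1347 = 0.3336.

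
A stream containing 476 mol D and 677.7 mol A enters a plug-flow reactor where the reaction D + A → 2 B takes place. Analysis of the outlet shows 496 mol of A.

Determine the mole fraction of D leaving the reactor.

For A: n = n₀ − 1ξ → 496 = 677.7 − 1ξ, giving ξ = 181.7 mol.
Outlet amounts (n = n₀ + ν ξ):
  D: 476 − 1(181.7) = 294.3
  A: 677.7 − 1(181.7) = 496
  B: 0 + 2(181.7) = 363.4
Total out = 1154 mol; y_D = 294.3 / 1154 = 0.2551.

0.255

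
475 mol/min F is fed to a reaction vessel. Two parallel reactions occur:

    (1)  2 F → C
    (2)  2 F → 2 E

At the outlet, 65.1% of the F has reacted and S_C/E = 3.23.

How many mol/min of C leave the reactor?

Conversion of F: F consumed = 0.651 × 475 = 309.2 mol/min = 2ξ₁ + 2ξ₂.
Selectivity: 1ξ₁ / (2ξ₂) = 3.23 → ξ₁ = 6.46 ξ₂.
Substitute: (2·6.46 + 2) ξ₂ = 309.2 → ξ₂ = 20.73 mol/min, ξ₁ = 133.9 mol/min.
Outlet amounts (n = n₀ + Σ ν·ξ):
  F: 475 − 2(133.9) − 2(20.73) = 165.8
  C: 0 + 1(133.9) = 133.9
  E: 0 + 2(20.73) = 41.45

134 mol/min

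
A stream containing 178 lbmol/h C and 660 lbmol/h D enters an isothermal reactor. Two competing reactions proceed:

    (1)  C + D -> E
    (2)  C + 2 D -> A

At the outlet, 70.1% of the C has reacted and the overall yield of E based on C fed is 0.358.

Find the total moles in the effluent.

652 lbmol/h

Yield of E: 1ξ₁ / 178 = 0.358 → ξ₁ = 63.72 lbmol/h.
Conversion of C: 1ξ₁ + 1ξ₂ = 0.701 × 178 = 124.8 → ξ₂ = 61.05 lbmol/h.
Outlet amounts (n = n₀ + Σ ν·ξ):
  C: 178 − 1(63.72) − 1(61.05) = 53.22
  D: 660 − 1(63.72) − 2(61.05) = 474.2
  E: 0 + 1(63.72) = 63.72
  A: 0 + 1(61.05) = 61.05
Total out = 53.22 + 474.2 + 63.72 + 61.05 = 652.2 lbmol/h.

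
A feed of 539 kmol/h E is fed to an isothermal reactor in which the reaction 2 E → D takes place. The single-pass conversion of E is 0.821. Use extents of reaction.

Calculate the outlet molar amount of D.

E reacted = 0.821 × 539 = 442.5 kmol/h; ν_E = −2, so ξ = 442.5/2 = 221.3 kmol/h.
Outlet amounts (n = n₀ + ν ξ):
  E: 539 − 2(221.3) = 96.48
  D: 0 + 1(221.3) = 221.3

221 kmol/h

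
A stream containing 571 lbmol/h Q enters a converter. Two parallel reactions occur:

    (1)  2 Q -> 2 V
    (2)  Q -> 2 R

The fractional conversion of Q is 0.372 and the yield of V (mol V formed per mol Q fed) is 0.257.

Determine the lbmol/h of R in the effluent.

Yield of V: 2ξ₁ / 571 = 0.257 → ξ₁ = 73.37 lbmol/h.
Conversion of Q: 2ξ₁ + 1ξ₂ = 0.372 × 571 = 212.4 → ξ₂ = 65.66 lbmol/h.
Outlet amounts (n = n₀ + Σ ν·ξ):
  Q: 571 − 2(73.37) − 1(65.66) = 358.6
  V: 0 + 2(73.37) = 146.7
  R: 0 + 2(65.66) = 131.3

131 lbmol/h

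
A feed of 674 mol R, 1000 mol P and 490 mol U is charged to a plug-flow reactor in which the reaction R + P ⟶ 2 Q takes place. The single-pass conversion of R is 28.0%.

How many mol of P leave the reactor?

R reacted = 0.28 × 674 = 188.7 mol; ν_R = −1, so ξ = 188.7/1 = 188.7 mol.
Outlet amounts (n = n₀ + ν ξ):
  R: 674 − 1(188.7) = 485.3
  P: 1000 − 1(188.7) = 811.3
  Q: 0 + 2(188.7) = 377.4
  U: 490 (inert)

811 mol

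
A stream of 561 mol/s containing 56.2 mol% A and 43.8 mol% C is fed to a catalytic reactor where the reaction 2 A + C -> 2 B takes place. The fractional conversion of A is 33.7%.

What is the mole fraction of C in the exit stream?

A reacted = 0.337 × 315.3 = 106.3 mol/s; ν_A = −2, so ξ = 106.3/2 = 53.13 mol/s.
Outlet amounts (n = n₀ + ν ξ):
  A: 315.3 − 2(53.13) = 209
  C: 245.7 − 1(53.13) = 192.6
  B: 0 + 2(53.13) = 106.3
Total out = 507.9 mol/s; y_C = 192.6 / 507.9 = 0.3792.

0.379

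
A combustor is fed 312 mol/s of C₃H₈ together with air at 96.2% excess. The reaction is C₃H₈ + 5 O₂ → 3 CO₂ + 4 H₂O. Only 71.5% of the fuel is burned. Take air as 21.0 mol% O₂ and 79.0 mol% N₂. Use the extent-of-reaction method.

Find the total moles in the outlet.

Stoichiometric O₂ = 5 × 312 = 1560 mol/s; O₂ fed = 1560 × 1.962 = 3061 mol/s.
N₂ fed = 3061 × 79/21 = 11510 mol/s.
Fuel reacted = 0.715 × 312 → ξ = 223.1 mol/s.
Outlet (n = n₀ + ν ξ):
  C₃H₈: 312 − 1(223.1) = 88.92
  O₂: 3061 − 5(223.1) = 1945
  N₂: 11510 (inert)
  CO₂: 0 + 3(223.1) = 669.2
  H₂O: 0 + 4(223.1) = 892.3
Total out = 88.92 + 1945 + 11510 + 669.2 + 892.3 = 15110 mol/s.

15100 mol/s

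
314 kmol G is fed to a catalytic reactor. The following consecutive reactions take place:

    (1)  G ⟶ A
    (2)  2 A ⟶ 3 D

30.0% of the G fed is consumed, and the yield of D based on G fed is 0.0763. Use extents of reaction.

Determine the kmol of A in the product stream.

78.2 kmol

Conversion of G: G consumed = 1ξ₁ = 0.3 × 314 → ξ₁ = 94.2 kmol.
Yield of D: 3ξ₂ / 314 = 0.0763 → ξ₂ = 7.986 kmol.
Outlet amounts (n = n₀ + Σ ν·ξ):
  G: 314 − 1(94.2) = 219.8
  A: 0 + 1(94.2) − 2(7.986) = 78.23
  D: 0 + 3(7.986) = 23.96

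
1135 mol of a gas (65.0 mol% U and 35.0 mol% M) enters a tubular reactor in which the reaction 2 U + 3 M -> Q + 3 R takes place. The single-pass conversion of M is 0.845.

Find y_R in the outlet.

M reacted = 0.845 × 397.2 = 335.7 mol; ν_M = −3, so ξ = 335.7/3 = 111.9 mol.
Outlet amounts (n = n₀ + ν ξ):
  U: 737.8 − 2(111.9) = 514
  M: 397.2 − 3(111.9) = 61.57
  Q: 0 + 1(111.9) = 111.9
  R: 0 + 3(111.9) = 335.7
Total out = 1023 mol; y_R = 335.7 / 1023 = 0.3281.

0.328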